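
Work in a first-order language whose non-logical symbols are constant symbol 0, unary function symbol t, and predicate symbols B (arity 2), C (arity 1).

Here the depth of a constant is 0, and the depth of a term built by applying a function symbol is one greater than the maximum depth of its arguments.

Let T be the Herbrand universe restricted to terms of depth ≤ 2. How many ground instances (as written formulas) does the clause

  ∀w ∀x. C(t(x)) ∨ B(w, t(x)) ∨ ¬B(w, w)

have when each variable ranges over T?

Ground terms of depth ≤ 2:
  Let N_k count ground terms of depth at most k. Each non-constant term of depth ≤ k is some function symbol applied to depth-≤(k−1) arguments, giving N_k = 1 + N_{k-1}.
  N_0 = 1
  N_1 = 1 + 1 = 2
  N_2 = 1 + 2 = 3
  Explicitly: 0, t(0), t(t(0)).
So there are 3 ground terms available for substitution.
The body mentions every one of the 2 quantified variables; since ground terms form a free algebra, no two substitutions collapse to the same formula.
Number of ground instances = 3^2 = 9.

9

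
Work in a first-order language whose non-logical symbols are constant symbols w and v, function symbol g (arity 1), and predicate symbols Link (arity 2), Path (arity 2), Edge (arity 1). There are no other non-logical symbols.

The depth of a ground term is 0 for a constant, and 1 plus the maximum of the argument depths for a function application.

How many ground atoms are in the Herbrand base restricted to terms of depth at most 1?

36

First count ground terms of depth ≤ 1.
If N_k denotes the number of depth-≤k ground terms, the 2 constants give N_0 = 2, and each function symbol of arity r contributes N_{k-1}^r new terms at level k: N_k = 2 + N_{k-1}.
N_0 = 2
N_1 = 2 + 2 = 4
Explicitly: w, v, g(w), g(v).
So |H| = 4.
A ground atom is a predicate applied to a tuple of terms from H, so the count is the sum over predicates of |H|^arity:
  Link: 4^2 = 16;  Path: 4^2 = 16;  Edge: 4
Total ground atoms: 16 + 16 + 4 = 36.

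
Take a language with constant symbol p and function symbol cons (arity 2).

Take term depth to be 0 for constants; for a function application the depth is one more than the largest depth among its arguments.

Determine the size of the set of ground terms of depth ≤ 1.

2

Let N_k = |{terms of depth ≤ k}|. Then N_0 = 1 and N_k = 1 + N_{k-1}^2 for k ≥ 1 (one summand per function symbol, arity giving the exponent).
N_0 = 1
N_1 = 1 + 1^2 = 2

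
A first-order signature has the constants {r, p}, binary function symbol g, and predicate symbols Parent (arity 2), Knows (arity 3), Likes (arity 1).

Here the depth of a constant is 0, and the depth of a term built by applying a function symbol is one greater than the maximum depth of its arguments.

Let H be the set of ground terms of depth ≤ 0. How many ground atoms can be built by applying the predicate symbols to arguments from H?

14

First count ground terms of depth ≤ 0.
Write N_k for the number of ground terms of depth ≤ k. A term of depth ≤ k is either a constant or a function symbol applied to arguments of depth ≤ k−1, so N_k = 2 + N_{k-1}^2.
N_0 = 2
Explicitly: r, p.
So |H| = 2.
Each predicate of arity r yields |H|^r ground atoms (one per choice of an r-tuple from H):
  Parent: 2^2 = 4;  Knows: 2^3 = 8;  Likes: 2
Total ground atoms: 4 + 8 + 2 = 14.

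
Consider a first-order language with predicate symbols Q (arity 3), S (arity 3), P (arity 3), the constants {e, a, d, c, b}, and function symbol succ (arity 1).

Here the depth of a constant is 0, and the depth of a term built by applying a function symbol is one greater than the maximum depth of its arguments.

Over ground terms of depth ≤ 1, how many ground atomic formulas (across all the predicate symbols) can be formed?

First count ground terms of depth ≤ 1.
Count level by level. With function symbols succ/1, the terms of depth ≤ k are the 5 constants together with each function applied to depth-≤(k−1) tuples, so N_k = 5 + N_{k-1}.
N_0 = 5
N_1 = 5 + 5 = 10
Explicitly: e, a, d, c, b, succ(e), succ(a), succ(d), succ(c), succ(b).
So |H| = 10.
Each predicate of arity r yields |H|^r ground atoms (one per choice of an r-tuple from H):
  Q: 10^3 = 1000;  S: 10^3 = 1000;  P: 10^3 = 1000
Total ground atoms: 1000 + 1000 + 1000 = 3000.

3000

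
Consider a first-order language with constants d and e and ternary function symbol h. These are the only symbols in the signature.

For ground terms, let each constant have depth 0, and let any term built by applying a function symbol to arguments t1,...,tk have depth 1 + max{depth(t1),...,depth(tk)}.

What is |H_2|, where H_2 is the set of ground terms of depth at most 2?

If N_k denotes the number of depth-≤k ground terms, the 2 constants give N_0 = 2, and each function symbol of arity r contributes N_{k-1}^r new terms at level k: N_k = 2 + N_{k-1}^3.
N_0 = 2
N_1 = 2 + 2^3 = 10
N_2 = 2 + 10^3 = 1002

1002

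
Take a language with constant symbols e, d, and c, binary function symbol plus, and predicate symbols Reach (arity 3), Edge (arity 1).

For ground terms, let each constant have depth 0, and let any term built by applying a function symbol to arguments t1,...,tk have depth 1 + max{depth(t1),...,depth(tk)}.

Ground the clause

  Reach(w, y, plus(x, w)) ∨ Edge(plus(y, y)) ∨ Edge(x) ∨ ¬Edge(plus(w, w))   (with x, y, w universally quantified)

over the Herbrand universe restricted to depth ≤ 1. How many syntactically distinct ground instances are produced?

1728

Ground terms of depth ≤ 1:
  If N_k denotes the number of depth-≤k ground terms, the 3 constants give N_0 = 3, and each function symbol of arity r contributes N_{k-1}^r new terms at level k: N_k = 3 + N_{k-1}^2.
  N_0 = 3
  N_1 = 3 + 3^2 = 12
  Explicitly: e, d, c, plus(e, e), plus(e, d), plus(e, c), plus(d, e), plus(d, d), plus(d, c), plus(c, e), plus(c, d), plus(c, c).
So there are 12 ground terms available for substitution.
There are 3 variables to instantiate (x, y, w), each occurring in at least one literal, so different choices give different ground instances.
Number of ground instances = 12^3 = 1728.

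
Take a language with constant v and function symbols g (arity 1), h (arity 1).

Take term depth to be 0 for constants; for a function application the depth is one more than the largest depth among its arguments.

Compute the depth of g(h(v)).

depth(h(v)) = 1 + depth(v) = 1 + 0 = 1
depth(g(h(v))) = 1 + depth(h(v)) = 1 + 1 = 2

2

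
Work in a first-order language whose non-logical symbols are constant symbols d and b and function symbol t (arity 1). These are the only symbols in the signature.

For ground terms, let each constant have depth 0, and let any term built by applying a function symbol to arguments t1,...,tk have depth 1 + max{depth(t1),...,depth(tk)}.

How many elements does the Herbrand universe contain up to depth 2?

Count level by level. With function symbols t/1, the terms of depth ≤ k are the 2 constants together with each function applied to depth-≤(k−1) tuples, so N_k = 2 + N_{k-1}.
N_0 = 2
N_1 = 2 + 2 = 4
N_2 = 2 + 4 = 6

6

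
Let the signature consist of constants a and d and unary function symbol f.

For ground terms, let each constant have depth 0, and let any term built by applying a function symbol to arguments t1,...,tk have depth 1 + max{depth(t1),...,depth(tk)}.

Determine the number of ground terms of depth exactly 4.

Count level by level. With function symbols f/1, the terms of depth ≤ k are the 2 constants together with each function applied to depth-≤(k−1) tuples, so N_k = 2 + N_{k-1}.
N_0 = 2
N_1 = 2 + 2 = 4
N_2 = 2 + 4 = 6
N_3 = 2 + 6 = 8
N_4 = 2 + 8 = 10
Terms of depth exactly 4: N_4 − N_3 = 10 − 8 = 2.

2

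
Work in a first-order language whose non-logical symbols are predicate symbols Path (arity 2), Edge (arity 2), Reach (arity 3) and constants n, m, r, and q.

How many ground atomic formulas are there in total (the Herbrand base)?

With no function symbols, the Herbrand universe is just the 4 constants.
Ground atoms per predicate: Path: 4^2 = 16, Edge: 4^2 = 16, Reach: 4^3 = 64.
Herbrand base size = 16 + 16 + 64 = 96.

96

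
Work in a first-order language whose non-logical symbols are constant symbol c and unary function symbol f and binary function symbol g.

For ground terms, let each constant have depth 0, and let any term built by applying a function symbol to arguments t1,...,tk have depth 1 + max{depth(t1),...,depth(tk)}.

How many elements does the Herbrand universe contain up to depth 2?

Write N_k for the number of ground terms of depth ≤ k. A term of depth ≤ k is either a constant or a function symbol applied to arguments of depth ≤ k−1, so N_k = 1 + N_{k-1} + N_{k-1}^2.
N_0 = 1
N_1 = 1 + 1 + 1^2 = 3
N_2 = 1 + 3 + 3^2 = 13

13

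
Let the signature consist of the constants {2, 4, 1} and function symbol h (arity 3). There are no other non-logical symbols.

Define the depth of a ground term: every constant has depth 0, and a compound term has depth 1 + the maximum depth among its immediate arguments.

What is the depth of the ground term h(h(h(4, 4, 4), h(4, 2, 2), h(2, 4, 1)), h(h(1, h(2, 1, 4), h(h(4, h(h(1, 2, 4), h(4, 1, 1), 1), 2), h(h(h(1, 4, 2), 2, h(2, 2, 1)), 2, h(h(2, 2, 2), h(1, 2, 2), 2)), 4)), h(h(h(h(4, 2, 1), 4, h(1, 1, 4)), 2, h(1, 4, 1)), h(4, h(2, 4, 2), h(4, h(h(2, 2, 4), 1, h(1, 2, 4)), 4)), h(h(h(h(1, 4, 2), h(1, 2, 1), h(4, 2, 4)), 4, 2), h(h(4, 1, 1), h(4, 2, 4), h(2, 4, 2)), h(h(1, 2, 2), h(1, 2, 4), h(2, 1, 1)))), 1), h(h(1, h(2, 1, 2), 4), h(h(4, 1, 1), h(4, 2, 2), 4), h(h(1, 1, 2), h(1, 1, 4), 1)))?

7

depth(h(4, 4, 4)) = 1 + max(0, 0, 0) = 1
depth(h(4, 2, 2)) = 1 + max(0, 0, 0) = 1
depth(h(2, 4, 1)) = 1 + max(0, 0, 0) = 1
depth(h(h(4, 4, 4), h(4, 2, 2), h(2, 4, 1))) = 1 + max(1, 1, 1) = 2
depth(h(2, 1, 4)) = 1 + max(0, 0, 0) = 1
depth(h(1, 2, 4)) = 1 + max(0, 0, 0) = 1
depth(h(4, 1, 1)) = 1 + max(0, 0, 0) = 1
depth(h(h(1, 2, 4), h(4, 1, 1), 1)) = 1 + max(1, 1, 0) = 2
depth(h(4, h(h(1, 2, 4), h(4, 1, 1), 1), 2)) = 1 + max(0, 2, 0) = 3
depth(h(1, 4, 2)) = 1 + max(0, 0, 0) = 1
depth(h(2, 2, 1)) = 1 + max(0, 0, 0) = 1
depth(h(h(1, 4, 2), 2, h(2, 2, 1))) = 1 + max(1, 0, 1) = 2
depth(h(2, 2, 2)) = 1 + max(0, 0, 0) = 1
depth(h(1, 2, 2)) = 1 + max(0, 0, 0) = 1
depth(h(h(2, 2, 2), h(1, 2, 2), 2)) = 1 + max(1, 1, 0) = 2
depth(h(h(h(1, 4, 2), 2, h(2, 2, 1)), 2, h(h(2, 2, 2), h(1, 2, 2), 2))) = 1 + max(2, 0, 2) = 3
depth(h(h(4, h(h(1, 2, 4), h(4, 1, 1), 1), 2), h(h(h(1, 4, 2), 2, h(2, 2, 1)), 2, h(h(2, 2, 2), h(1, 2, 2), 2)), 4)) = 1 + max(3, 3, 0) = 4
depth(h(1, h(2, 1, 4), h(h(4, h(h(1, 2, 4), h(4, 1, 1), 1), 2), h(h(h(1, 4, 2), 2, h(2, 2, 1)), 2, h(h(2, 2, 2), h(1, 2, 2), 2)), 4))) = 1 + max(0, 1, 4) = 5
depth(h(4, 2, 1)) = 1 + max(0, 0, 0) = 1
depth(h(1, 1, 4)) = 1 + max(0, 0, 0) = 1
depth(h(h(4, 2, 1), 4, h(1, 1, 4))) = 1 + max(1, 0, 1) = 2
depth(h(1, 4, 1)) = 1 + max(0, 0, 0) = 1
depth(h(h(h(4, 2, 1), 4, h(1, 1, 4)), 2, h(1, 4, 1))) = 1 + max(2, 0, 1) = 3
depth(h(2, 4, 2)) = 1 + max(0, 0, 0) = 1
depth(h(2, 2, 4)) = 1 + max(0, 0, 0) = 1
depth(h(h(2, 2, 4), 1, h(1, 2, 4))) = 1 + max(1, 0, 1) = 2
depth(h(4, h(h(2, 2, 4), 1, h(1, 2, 4)), 4)) = 1 + max(0, 2, 0) = 3
depth(h(4, h(2, 4, 2), h(4, h(h(2, 2, 4), 1, h(1, 2, 4)), 4))) = 1 + max(0, 1, 3) = 4
depth(h(1, 2, 1)) = 1 + max(0, 0, 0) = 1
depth(h(4, 2, 4)) = 1 + max(0, 0, 0) = 1
depth(h(h(1, 4, 2), h(1, 2, 1), h(4, 2, 4))) = 1 + max(1, 1, 1) = 2
depth(h(h(h(1, 4, 2), h(1, 2, 1), h(4, 2, 4)), 4, 2)) = 1 + max(2, 0, 0) = 3
depth(h(h(4, 1, 1), h(4, 2, 4), h(2, 4, 2))) = 1 + max(1, 1, 1) = 2
depth(h(2, 1, 1)) = 1 + max(0, 0, 0) = 1
depth(h(h(1, 2, 2), h(1, 2, 4), h(2, 1, 1))) = 1 + max(1, 1, 1) = 2
depth(h(h(h(h(1, 4, 2), h(1, 2, 1), h(4, 2, 4)), 4, 2), h(h(4, 1, 1), h(4, 2, 4), h(2, 4, 2)), h(h(1, 2, 2), h(1, 2, 4), h(2, 1, 1)))) = 1 + max(3, 2, 2) = 4
depth(h(h(h(h(4, 2, 1), 4, h(1, 1, 4)), 2, h(1, 4, 1)), h(4, h(2, 4, 2), h(4, h(h(2, 2, 4), 1, h(1, 2, 4)), 4)), h(h(h(h(1, 4, 2), h(1, 2, 1), h(4, 2, 4)), 4, 2), h(h(4, 1, 1), h(4, 2, 4), h(2, 4, 2)), h(h(1, 2, 2), h(1, 2, 4), h(2, 1, 1))))) = 1 + max(3, 4, 4) = 5
depth(h(h(1, h(2, 1, 4), h(h(4, h(h(1, 2, 4), h(4, 1, 1), 1), 2), h(h(h(1, 4, 2), 2, h(2, 2, 1)), 2, h(h(2, 2, 2), h(1, 2, 2), 2)), 4)), h(h(h(h(4, 2, 1), 4, h(1, 1, 4)), 2, h(1, 4, 1)), h(4, h(2, 4, 2), h(4, h(h(2, 2, 4), 1, h(1, 2, 4)), 4)), h(h(h(h(1, 4, 2), h(1, 2, 1), h(4, 2, 4)), 4, 2), h(h(4, 1, 1), h(4, 2, 4), h(2, 4, 2)), h(h(1, 2, 2), h(1, 2, 4), h(2, 1, 1)))), 1)) = 1 + max(5, 5, 0) = 6
depth(h(2, 1, 2)) = 1 + max(0, 0, 0) = 1
depth(h(1, h(2, 1, 2), 4)) = 1 + max(0, 1, 0) = 2
depth(h(h(4, 1, 1), h(4, 2, 2), 4)) = 1 + max(1, 1, 0) = 2
depth(h(1, 1, 2)) = 1 + max(0, 0, 0) = 1
depth(h(h(1, 1, 2), h(1, 1, 4), 1)) = 1 + max(1, 1, 0) = 2
depth(h(h(1, h(2, 1, 2), 4), h(h(4, 1, 1), h(4, 2, 2), 4), h(h(1, 1, 2), h(1, 1, 4), 1))) = 1 + max(2, 2, 2) = 3
depth(h(h(h(4, 4, 4), h(4, 2, 2), h(2, 4, 1)), h(h(1, h(2, 1, 4), h(h(4, h(h(1, 2, 4), h(4, 1, 1), 1), 2), h(h(h(1, 4, 2), 2, h(2, 2, 1)), 2, h(h(2, 2, 2), h(1, 2, 2), 2)), 4)), h(h(h(h(4, 2, 1), 4, h(1, 1, 4)), 2, h(1, 4, 1)), h(4, h(2, 4, 2), h(4, h(h(2, 2, 4), 1, h(1, 2, 4)), 4)), h(h(h(h(1, 4, 2), h(1, 2, 1), h(4, 2, 4)), 4, 2), h(h(4, 1, 1), h(4, 2, 4), h(2, 4, 2)), h(h(1, 2, 2), h(1, 2, 4), h(2, 1, 1)))), 1), h(h(1, h(2, 1, 2), 4), h(h(4, 1, 1), h(4, 2, 2), 4), h(h(1, 1, 2), h(1, 1, 4), 1)))) = 1 + max(2, 6, 3) = 7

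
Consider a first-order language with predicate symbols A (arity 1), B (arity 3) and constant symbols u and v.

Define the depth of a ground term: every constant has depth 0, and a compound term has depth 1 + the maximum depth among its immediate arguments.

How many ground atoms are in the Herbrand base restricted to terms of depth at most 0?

First count ground terms of depth ≤ 0.
With no function symbols every ground term is a constant, so there are exactly 2 ground terms at every depth bound.
N_0 = 2
So |H| = 2.
For each predicate symbol, the number of ground atoms is |H| raised to its arity; summing:
  A: 2;  B: 2^3 = 8
Total ground atoms: 2 + 8 = 10.

10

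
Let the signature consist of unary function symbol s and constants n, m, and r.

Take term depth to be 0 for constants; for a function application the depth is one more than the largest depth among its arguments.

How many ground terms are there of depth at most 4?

15

Count level by level. With function symbols s/1, the terms of depth ≤ k are the 3 constants together with each function applied to depth-≤(k−1) tuples, so N_k = 3 + N_{k-1}.
N_0 = 3
N_1 = 3 + 3 = 6
N_2 = 3 + 6 = 9
N_3 = 3 + 9 = 12
N_4 = 3 + 12 = 15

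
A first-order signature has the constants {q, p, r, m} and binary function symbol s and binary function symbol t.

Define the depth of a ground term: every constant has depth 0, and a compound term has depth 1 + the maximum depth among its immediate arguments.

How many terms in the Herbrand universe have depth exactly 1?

Write N_k for the number of ground terms of depth ≤ k. A term of depth ≤ k is either a constant or a function symbol applied to arguments of depth ≤ k−1, so N_k = 4 + N_{k-1}^2 + N_{k-1}^2.
N_0 = 4
N_1 = 4 + 4^2 + 4^2 = 36
Terms of depth exactly 1: N_1 − N_0 = 36 − 4 = 32.

32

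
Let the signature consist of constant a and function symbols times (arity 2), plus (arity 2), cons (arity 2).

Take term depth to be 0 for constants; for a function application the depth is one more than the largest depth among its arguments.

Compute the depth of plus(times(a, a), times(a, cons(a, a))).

3

depth(times(a, a)) = 1 + max(0, 0) = 1
depth(cons(a, a)) = 1 + max(0, 0) = 1
depth(times(a, cons(a, a))) = 1 + max(0, 1) = 2
depth(plus(times(a, a), times(a, cons(a, a)))) = 1 + max(1, 2) = 3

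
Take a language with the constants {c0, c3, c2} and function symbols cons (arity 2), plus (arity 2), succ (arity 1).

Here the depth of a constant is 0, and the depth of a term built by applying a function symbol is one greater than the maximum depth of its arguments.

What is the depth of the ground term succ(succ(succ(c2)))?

3

depth(succ(c2)) = 1 + depth(c2) = 1 + 0 = 1
depth(succ(succ(c2))) = 1 + depth(succ(c2)) = 1 + 1 = 2
depth(succ(succ(succ(c2)))) = 1 + depth(succ(succ(c2))) = 1 + 2 = 3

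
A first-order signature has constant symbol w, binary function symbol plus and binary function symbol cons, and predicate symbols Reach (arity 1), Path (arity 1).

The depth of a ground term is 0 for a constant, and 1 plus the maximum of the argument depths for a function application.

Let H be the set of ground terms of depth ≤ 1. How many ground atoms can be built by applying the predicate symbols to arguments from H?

6

First count ground terms of depth ≤ 1.
Let N_k count ground terms of depth at most k. Each non-constant term of depth ≤ k is some function symbol applied to depth-≤(k−1) arguments, giving N_k = 1 + N_{k-1}^2 + N_{k-1}^2.
N_0 = 1
N_1 = 1 + 1^2 + 1^2 = 3
Explicitly: w, plus(w, w), cons(w, w).
So |H| = 3.
Ground atoms are formed by filling each argument slot of a predicate with a term from H, so an r-ary predicate gives |H|^r atoms:
  Reach: 3;  Path: 3
Total ground atoms: 3 + 3 = 6.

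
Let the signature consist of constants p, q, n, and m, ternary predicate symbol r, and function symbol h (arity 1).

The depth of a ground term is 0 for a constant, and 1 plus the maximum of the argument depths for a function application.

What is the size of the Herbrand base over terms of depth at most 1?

512

First count ground terms of depth ≤ 1.
If N_k denotes the number of depth-≤k ground terms, the 4 constants give N_0 = 4, and each function symbol of arity r contributes N_{k-1}^r new terms at level k: N_k = 4 + N_{k-1}.
N_0 = 4
N_1 = 4 + 4 = 8
So |H| = 8.
Ground atoms are formed by filling each argument slot of a predicate with a term from H, so an r-ary predicate gives |H|^r atoms:
  r: 8^3 = 512
Total ground atoms: 512.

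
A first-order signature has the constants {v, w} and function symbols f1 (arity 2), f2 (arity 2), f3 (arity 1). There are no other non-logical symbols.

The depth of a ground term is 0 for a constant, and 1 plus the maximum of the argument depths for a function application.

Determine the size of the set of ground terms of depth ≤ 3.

182712

Write N_k for the number of ground terms of depth ≤ k. A term of depth ≤ k is either a constant or a function symbol applied to arguments of depth ≤ k−1, so N_k = 2 + N_{k-1}^2 + N_{k-1}^2 + N_{k-1}.
N_0 = 2
N_1 = 2 + 2^2 + 2^2 + 2 = 12
N_2 = 2 + 12^2 + 12^2 + 12 = 302
N_3 = 2 + 302^2 + 302^2 + 302 = 182712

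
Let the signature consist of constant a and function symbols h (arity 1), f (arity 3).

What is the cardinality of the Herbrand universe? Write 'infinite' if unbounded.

infinite

The signature has at least one function symbol (h, arity 1) and at least one constant (a).
Iterating h gives infinitely many distinct ground terms: a, h(a), h(h(a)), ...
So the Herbrand universe is infinite.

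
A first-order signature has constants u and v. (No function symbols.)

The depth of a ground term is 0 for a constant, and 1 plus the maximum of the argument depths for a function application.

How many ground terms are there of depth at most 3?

With no function symbols every ground term is a constant, so there are exactly 2 ground terms at every depth bound.
N_0 = 2
N_1 = 2
N_2 = 2
N_3 = 2
Explicitly: u, v.

2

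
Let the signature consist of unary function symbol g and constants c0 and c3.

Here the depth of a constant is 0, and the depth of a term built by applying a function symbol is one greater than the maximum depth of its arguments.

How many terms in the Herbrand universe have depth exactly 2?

Let N_k count ground terms of depth at most k. Each non-constant term of depth ≤ k is some function symbol applied to depth-≤(k−1) arguments, giving N_k = 2 + N_{k-1}.
N_0 = 2
N_1 = 2 + 2 = 4
N_2 = 2 + 4 = 6
Terms of depth exactly 2: N_2 − N_1 = 6 − 4 = 2.

2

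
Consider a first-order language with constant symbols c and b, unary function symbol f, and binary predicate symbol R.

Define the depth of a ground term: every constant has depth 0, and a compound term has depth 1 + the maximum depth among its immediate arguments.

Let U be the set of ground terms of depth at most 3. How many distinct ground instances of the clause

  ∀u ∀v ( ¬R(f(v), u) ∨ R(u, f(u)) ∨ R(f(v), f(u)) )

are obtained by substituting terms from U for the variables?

Ground terms of depth ≤ 3:
  If N_k denotes the number of depth-≤k ground terms, the 2 constants give N_0 = 2, and each function symbol of arity r contributes N_{k-1}^r new terms at level k: N_k = 2 + N_{k-1}.
  N_0 = 2
  N_1 = 2 + 2 = 4
  N_2 = 2 + 4 = 6
  N_3 = 2 + 6 = 8
  Explicitly: c, b, f(c), f(b), f(f(c)), f(f(b)), f(f(f(c))), f(f(f(b))).
So there are 8 ground terms available for substitution.
The body mentions every one of the 2 quantified variables; since ground terms form a free algebra, no two substitutions collapse to the same formula.
Number of ground instances = 8^2 = 64.

64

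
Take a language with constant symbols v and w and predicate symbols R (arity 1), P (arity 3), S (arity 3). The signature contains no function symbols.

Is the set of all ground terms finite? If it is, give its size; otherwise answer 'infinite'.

2

There are no function symbols, so every ground term is one of the 2 constants.
The Herbrand universe is {v, w}, which is finite with 2 elements.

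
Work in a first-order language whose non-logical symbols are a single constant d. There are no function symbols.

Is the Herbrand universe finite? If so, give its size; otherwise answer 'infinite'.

1

There are no function symbols, so the only ground term is the single constant.
The Herbrand universe is {d}, finite with 1 element.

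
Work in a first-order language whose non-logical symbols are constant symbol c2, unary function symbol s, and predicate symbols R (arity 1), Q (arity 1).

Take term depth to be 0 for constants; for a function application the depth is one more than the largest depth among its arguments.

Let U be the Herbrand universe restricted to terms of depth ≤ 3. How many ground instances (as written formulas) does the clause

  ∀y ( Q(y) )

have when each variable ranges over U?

Ground terms of depth ≤ 3:
  Write N_k for the number of ground terms of depth ≤ k. A term of depth ≤ k is either a constant or a function symbol applied to arguments of depth ≤ k−1, so N_k = 1 + N_{k-1}.
  N_0 = 1
  N_1 = 1 + 1 = 2
  N_2 = 1 + 2 = 3
  N_3 = 1 + 3 = 4
So there are 4 ground terms available for substitution.
There is 1 variable to instantiate (y),  occurring in at least one literal, so different choices give different ground instances.
Number of ground instances = 4.

4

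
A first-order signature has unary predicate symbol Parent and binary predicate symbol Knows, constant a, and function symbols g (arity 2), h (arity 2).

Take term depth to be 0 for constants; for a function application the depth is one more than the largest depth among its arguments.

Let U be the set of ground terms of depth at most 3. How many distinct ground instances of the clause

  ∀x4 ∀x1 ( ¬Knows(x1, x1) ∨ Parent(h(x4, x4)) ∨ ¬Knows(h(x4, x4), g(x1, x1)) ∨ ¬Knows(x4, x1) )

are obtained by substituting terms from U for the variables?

Ground terms of depth ≤ 3:
  Write N_k for the number of ground terms of depth ≤ k. A term of depth ≤ k is either a constant or a function symbol applied to arguments of depth ≤ k−1, so N_k = 1 + N_{k-1}^2 + N_{k-1}^2.
  N_0 = 1
  N_1 = 1 + 1^2 + 1^2 = 3
  N_2 = 1 + 3^2 + 3^2 = 19
  N_3 = 1 + 19^2 + 19^2 = 723
So there are 723 ground terms available for substitution.
The clause has 2 distinct variables (x4, x1), each appearing in the body. In the free term algebra distinct substitutions yield syntactically distinct ground instances.
Number of ground instances = 723^2 = 522729.

522729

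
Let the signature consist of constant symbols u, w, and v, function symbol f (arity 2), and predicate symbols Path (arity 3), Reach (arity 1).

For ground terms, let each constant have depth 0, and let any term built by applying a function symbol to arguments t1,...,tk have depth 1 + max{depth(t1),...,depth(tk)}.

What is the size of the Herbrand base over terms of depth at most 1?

First count ground terms of depth ≤ 1.
If N_k denotes the number of depth-≤k ground terms, the 3 constants give N_0 = 3, and each function symbol of arity r contributes N_{k-1}^r new terms at level k: N_k = 3 + N_{k-1}^2.
N_0 = 3
N_1 = 3 + 3^2 = 12
So |H| = 12.
Ground atoms are formed by filling each argument slot of a predicate with a term from H, so an r-ary predicate gives |H|^r atoms:
  Path: 12^3 = 1728;  Reach: 12
Total ground atoms: 1728 + 12 = 1740.

1740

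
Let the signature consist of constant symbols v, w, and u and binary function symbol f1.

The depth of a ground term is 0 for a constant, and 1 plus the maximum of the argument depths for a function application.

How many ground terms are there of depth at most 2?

147

Write N_k for the number of ground terms of depth ≤ k. A term of depth ≤ k is either a constant or a function symbol applied to arguments of depth ≤ k−1, so N_k = 3 + N_{k-1}^2.
N_0 = 3
N_1 = 3 + 3^2 = 12
N_2 = 3 + 12^2 = 147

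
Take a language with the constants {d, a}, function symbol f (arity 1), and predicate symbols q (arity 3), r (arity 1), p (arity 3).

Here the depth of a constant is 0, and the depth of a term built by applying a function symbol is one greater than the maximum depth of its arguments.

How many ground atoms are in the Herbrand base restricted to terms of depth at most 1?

First count ground terms of depth ≤ 1.
Write N_k for the number of ground terms of depth ≤ k. A term of depth ≤ k is either a constant or a function symbol applied to arguments of depth ≤ k−1, so N_k = 2 + N_{k-1}.
N_0 = 2
N_1 = 2 + 2 = 4
Explicitly: d, a, f(d), f(a).
So |H| = 4.
Each predicate of arity r yields |H|^r ground atoms (one per choice of an r-tuple from H):
  q: 4^3 = 64;  r: 4;  p: 4^3 = 64
Total ground atoms: 64 + 4 + 64 = 132.

132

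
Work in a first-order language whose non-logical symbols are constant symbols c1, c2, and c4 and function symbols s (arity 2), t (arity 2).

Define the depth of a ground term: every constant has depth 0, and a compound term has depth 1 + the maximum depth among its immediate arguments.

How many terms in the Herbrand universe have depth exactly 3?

1565568

Count level by level. With function symbols s/2, t/2, the terms of depth ≤ k are the 3 constants together with each function applied to depth-≤(k−1) tuples, so N_k = 3 + N_{k-1}^2 + N_{k-1}^2.
N_0 = 3
N_1 = 3 + 3^2 + 3^2 = 21
N_2 = 3 + 21^2 + 21^2 = 885
N_3 = 3 + 885^2 + 885^2 = 1566453
Terms of depth exactly 3: N_3 − N_2 = 1566453 − 885 = 1565568.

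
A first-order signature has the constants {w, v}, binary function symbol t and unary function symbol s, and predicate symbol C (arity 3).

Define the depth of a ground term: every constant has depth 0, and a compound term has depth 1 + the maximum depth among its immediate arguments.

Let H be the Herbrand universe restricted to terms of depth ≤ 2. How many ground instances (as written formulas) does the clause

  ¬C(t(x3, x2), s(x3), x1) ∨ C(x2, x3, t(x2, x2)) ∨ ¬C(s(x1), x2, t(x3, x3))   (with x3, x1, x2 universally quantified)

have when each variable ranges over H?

405224

Ground terms of depth ≤ 2:
  If N_k denotes the number of depth-≤k ground terms, the 2 constants give N_0 = 2, and each function symbol of arity r contributes N_{k-1}^r new terms at level k: N_k = 2 + N_{k-1}^2 + N_{k-1}.
  N_0 = 2
  N_1 = 2 + 2^2 + 2 = 8
  N_2 = 2 + 8^2 + 8 = 74
So there are 74 ground terms available for substitution.
The clause has 3 distinct variables (x3, x1, x2), each appearing in the body. In the free term algebra distinct substitutions yield syntactically distinct ground instances.
Number of ground instances = 74^3 = 405224.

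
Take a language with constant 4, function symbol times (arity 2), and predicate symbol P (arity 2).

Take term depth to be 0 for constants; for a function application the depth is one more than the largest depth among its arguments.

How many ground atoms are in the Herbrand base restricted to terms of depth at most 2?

First count ground terms of depth ≤ 2.
Count level by level. With function symbols times/2, the terms of depth ≤ k are the 1 constant together with each function applied to depth-≤(k−1) tuples, so N_k = 1 + N_{k-1}^2.
N_0 = 1
N_1 = 1 + 1^2 = 2
N_2 = 1 + 2^2 = 5
Explicitly: 4, times(4, 4), times(4, times(4, 4)), times(times(4, 4), 4), times(times(4, 4), times(4, 4)).
So |H| = 5.
A ground atom is a predicate applied to a tuple of terms from H, so the count is the sum over predicates of |H|^arity:
  P: 5^2 = 25
Total ground atoms: 25.

25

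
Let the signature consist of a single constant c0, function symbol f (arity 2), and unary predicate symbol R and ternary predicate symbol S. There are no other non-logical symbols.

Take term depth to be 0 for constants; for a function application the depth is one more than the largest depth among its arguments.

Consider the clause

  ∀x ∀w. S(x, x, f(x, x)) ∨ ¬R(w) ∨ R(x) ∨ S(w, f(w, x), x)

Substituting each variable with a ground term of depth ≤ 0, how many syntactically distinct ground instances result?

Ground terms of depth ≤ 0:
  Count level by level. With function symbols f/2, the terms of depth ≤ k are the 1 constant together with each function applied to depth-≤(k−1) tuples, so N_k = 1 + N_{k-1}^2.
  N_0 = 1
  Explicitly: c0.
So there is exactly 1 ground term available for substitution.
The body mentions every one of the 2 quantified variables; since ground terms form a free algebra, no two substitutions collapse to the same formula.
Number of ground instances = 1^2 = 1.

1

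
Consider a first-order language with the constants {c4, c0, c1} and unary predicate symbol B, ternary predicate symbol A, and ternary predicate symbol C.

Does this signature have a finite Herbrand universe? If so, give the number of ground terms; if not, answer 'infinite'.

3

There are no function symbols, so every ground term is one of the 3 constants.
The Herbrand universe is {c4, c0, c1}, which is finite with 3 elements.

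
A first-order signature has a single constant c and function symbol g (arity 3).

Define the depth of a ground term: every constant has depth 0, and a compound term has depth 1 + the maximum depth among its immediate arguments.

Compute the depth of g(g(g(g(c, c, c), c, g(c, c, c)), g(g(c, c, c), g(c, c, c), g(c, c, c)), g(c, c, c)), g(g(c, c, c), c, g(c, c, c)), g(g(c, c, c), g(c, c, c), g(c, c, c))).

4

depth(g(c, c, c)) = 1 + max(0, 0, 0) = 1
depth(g(g(c, c, c), c, g(c, c, c))) = 1 + max(1, 0, 1) = 2
depth(g(g(c, c, c), g(c, c, c), g(c, c, c))) = 1 + max(1, 1, 1) = 2
depth(g(g(g(c, c, c), c, g(c, c, c)), g(g(c, c, c), g(c, c, c), g(c, c, c)), g(c, c, c))) = 1 + max(2, 2, 1) = 3
depth(g(g(g(g(c, c, c), c, g(c, c, c)), g(g(c, c, c), g(c, c, c), g(c, c, c)), g(c, c, c)), g(g(c, c, c), c, g(c, c, c)), g(g(c, c, c), g(c, c, c), g(c, c, c)))) = 1 + max(3, 2, 2) = 4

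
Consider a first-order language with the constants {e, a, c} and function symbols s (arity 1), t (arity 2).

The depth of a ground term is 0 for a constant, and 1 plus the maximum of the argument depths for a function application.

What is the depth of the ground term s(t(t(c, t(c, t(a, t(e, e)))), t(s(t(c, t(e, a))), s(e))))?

depth(t(e, e)) = 1 + max(0, 0) = 1
depth(t(a, t(e, e))) = 1 + max(0, 1) = 2
depth(t(c, t(a, t(e, e)))) = 1 + max(0, 2) = 3
depth(t(c, t(c, t(a, t(e, e))))) = 1 + max(0, 3) = 4
depth(t(e, a)) = 1 + max(0, 0) = 1
depth(t(c, t(e, a))) = 1 + max(0, 1) = 2
depth(s(t(c, t(e, a)))) = 1 + depth(t(c, t(e, a))) = 1 + 2 = 3
depth(s(e)) = 1 + depth(e) = 1 + 0 = 1
depth(t(s(t(c, t(e, a))), s(e))) = 1 + max(3, 1) = 4
depth(t(t(c, t(c, t(a, t(e, e)))), t(s(t(c, t(e, a))), s(e)))) = 1 + max(4, 4) = 5
depth(s(t(t(c, t(c, t(a, t(e, e)))), t(s(t(c, t(e, a))), s(e))))) = 1 + depth(t(t(c, t(c, t(a, t(e, e)))), t(s(t(c, t(e, a))), s(e)))) = 1 + 5 = 6

6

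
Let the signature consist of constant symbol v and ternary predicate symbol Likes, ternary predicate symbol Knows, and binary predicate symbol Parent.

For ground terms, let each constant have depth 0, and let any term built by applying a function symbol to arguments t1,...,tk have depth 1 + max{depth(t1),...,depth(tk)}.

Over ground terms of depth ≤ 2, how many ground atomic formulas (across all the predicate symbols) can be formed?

First count ground terms of depth ≤ 2.
With no function symbols every ground term is a constant, so there is exactly 1 ground term at every depth bound.
N_0 = 1
N_1 = 1
N_2 = 1
Explicitly: v.
So |H| = 1.
Each predicate of arity r yields |H|^r ground atoms (one per choice of an r-tuple from H):
  Likes: 1^3 = 1;  Knows: 1^3 = 1;  Parent: 1^2 = 1
Total ground atoms: 1 + 1 + 1 = 3.

3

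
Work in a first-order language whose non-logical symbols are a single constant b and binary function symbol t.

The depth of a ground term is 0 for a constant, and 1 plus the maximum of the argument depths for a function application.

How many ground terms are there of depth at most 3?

Write N_k for the number of ground terms of depth ≤ k. A term of depth ≤ k is either a constant or a function symbol applied to arguments of depth ≤ k−1, so N_k = 1 + N_{k-1}^2.
N_0 = 1
N_1 = 1 + 1^2 = 2
N_2 = 1 + 2^2 = 5
N_3 = 1 + 5^2 = 26

26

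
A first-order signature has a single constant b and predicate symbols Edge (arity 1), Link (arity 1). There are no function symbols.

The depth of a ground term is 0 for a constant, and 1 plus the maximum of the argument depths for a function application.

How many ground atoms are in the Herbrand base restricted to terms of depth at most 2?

2

First count ground terms of depth ≤ 2.
With no function symbols every ground term is a constant, so there is exactly 1 ground term at every depth bound.
N_0 = 1
N_1 = 1
N_2 = 1
So |H| = 1.
A ground atom is a predicate applied to a tuple of terms from H, so the count is the sum over predicates of |H|^arity:
  Edge: 1;  Link: 1
Total ground atoms: 1 + 1 = 2.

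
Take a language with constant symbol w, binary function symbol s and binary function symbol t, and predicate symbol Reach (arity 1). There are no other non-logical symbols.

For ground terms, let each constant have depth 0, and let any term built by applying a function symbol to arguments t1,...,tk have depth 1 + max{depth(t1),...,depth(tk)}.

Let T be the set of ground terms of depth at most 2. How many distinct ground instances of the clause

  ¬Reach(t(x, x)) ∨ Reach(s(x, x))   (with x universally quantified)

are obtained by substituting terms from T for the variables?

19

Ground terms of depth ≤ 2:
  Count level by level. With function symbols s/2, t/2, the terms of depth ≤ k are the 1 constant together with each function applied to depth-≤(k−1) tuples, so N_k = 1 + N_{k-1}^2 + N_{k-1}^2.
  N_0 = 1
  N_1 = 1 + 1^2 + 1^2 = 3
  N_2 = 1 + 3^2 + 3^2 = 19
So there are 19 ground terms available for substitution.
The clause has 1 distinct variable (x), which appears in the body. In the free term algebra distinct substitutions yield syntactically distinct ground instances.
Number of ground instances = 19.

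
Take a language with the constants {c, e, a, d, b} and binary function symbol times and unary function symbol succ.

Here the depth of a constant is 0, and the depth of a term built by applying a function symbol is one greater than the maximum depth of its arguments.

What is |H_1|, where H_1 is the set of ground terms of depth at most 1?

If N_k denotes the number of depth-≤k ground terms, the 5 constants give N_0 = 5, and each function symbol of arity r contributes N_{k-1}^r new terms at level k: N_k = 5 + N_{k-1}^2 + N_{k-1}.
N_0 = 5
N_1 = 5 + 5^2 + 5 = 35

35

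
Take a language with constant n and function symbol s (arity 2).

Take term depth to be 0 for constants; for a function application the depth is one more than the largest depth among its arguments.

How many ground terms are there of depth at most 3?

Let N_k = |{terms of depth ≤ k}|. Then N_0 = 1 and N_k = 1 + N_{k-1}^2 for k ≥ 1 (one summand per function symbol, arity giving the exponent).
N_0 = 1
N_1 = 1 + 1^2 = 2
N_2 = 1 + 2^2 = 5
N_3 = 1 + 5^2 = 26

26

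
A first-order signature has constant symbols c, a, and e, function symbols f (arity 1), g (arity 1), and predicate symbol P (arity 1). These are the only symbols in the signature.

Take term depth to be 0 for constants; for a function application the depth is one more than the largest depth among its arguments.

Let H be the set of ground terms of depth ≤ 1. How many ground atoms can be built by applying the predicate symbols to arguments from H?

First count ground terms of depth ≤ 1.
Write N_k for the number of ground terms of depth ≤ k. A term of depth ≤ k is either a constant or a function symbol applied to arguments of depth ≤ k−1, so N_k = 3 + N_{k-1} + N_{k-1}.
N_0 = 3
N_1 = 3 + 3 + 3 = 9
Explicitly: c, a, e, f(c), f(a), f(e), g(c), g(a), g(e).
So |H| = 9.
For each predicate symbol, the number of ground atoms is |H| raised to its arity; summing:
  P: 9
Total ground atoms: 9.

9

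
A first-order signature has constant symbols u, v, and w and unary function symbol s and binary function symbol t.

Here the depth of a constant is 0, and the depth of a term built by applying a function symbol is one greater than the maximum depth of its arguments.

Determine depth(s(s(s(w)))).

3

depth(s(w)) = 1 + depth(w) = 1 + 0 = 1
depth(s(s(w))) = 1 + depth(s(w)) = 1 + 1 = 2
depth(s(s(s(w)))) = 1 + depth(s(s(w))) = 1 + 2 = 3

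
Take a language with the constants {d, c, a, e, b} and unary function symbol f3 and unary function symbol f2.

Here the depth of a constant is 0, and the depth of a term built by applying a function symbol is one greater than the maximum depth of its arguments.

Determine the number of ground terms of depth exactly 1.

Count level by level. With function symbols f3/1, f2/1, the terms of depth ≤ k are the 5 constants together with each function applied to depth-≤(k−1) tuples, so N_k = 5 + N_{k-1} + N_{k-1}.
N_0 = 5
N_1 = 5 + 5 + 5 = 15
Terms of depth exactly 1: N_1 − N_0 = 15 − 5 = 10.

10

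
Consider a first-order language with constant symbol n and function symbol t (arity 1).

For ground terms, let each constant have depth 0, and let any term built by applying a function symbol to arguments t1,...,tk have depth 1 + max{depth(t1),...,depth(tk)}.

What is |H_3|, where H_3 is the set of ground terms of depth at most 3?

If N_k denotes the number of depth-≤k ground terms, the 1 constant gives N_0 = 1, and each function symbol of arity r contributes N_{k-1}^r new terms at level k: N_k = 1 + N_{k-1}.
N_0 = 1
N_1 = 1 + 1 = 2
N_2 = 1 + 2 = 3
N_3 = 1 + 3 = 4
Explicitly: n, t(n), t(t(n)), t(t(t(n))).

4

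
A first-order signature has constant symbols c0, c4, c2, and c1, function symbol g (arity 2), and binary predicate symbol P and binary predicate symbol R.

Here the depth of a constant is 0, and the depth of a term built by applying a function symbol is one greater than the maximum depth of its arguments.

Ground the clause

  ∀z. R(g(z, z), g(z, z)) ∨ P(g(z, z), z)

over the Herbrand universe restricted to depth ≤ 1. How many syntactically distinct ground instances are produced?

20

Ground terms of depth ≤ 1:
  Let N_k count ground terms of depth at most k. Each non-constant term of depth ≤ k is some function symbol applied to depth-≤(k−1) arguments, giving N_k = 4 + N_{k-1}^2.
  N_0 = 4
  N_1 = 4 + 4^2 = 20
So there are 20 ground terms available for substitution.
The clause has 1 distinct variable (z), which appears in the body. In the free term algebra distinct substitutions yield syntactically distinct ground instances.
Number of ground instances = 20.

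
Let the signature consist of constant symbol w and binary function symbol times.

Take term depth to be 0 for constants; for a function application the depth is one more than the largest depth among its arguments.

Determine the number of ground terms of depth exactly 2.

3

Let N_k = |{terms of depth ≤ k}|. Then N_0 = 1 and N_k = 1 + N_{k-1}^2 for k ≥ 1 (one summand per function symbol, arity giving the exponent).
N_0 = 1
N_1 = 1 + 1^2 = 2
N_2 = 1 + 2^2 = 5
Terms of depth exactly 2: N_2 − N_1 = 5 − 2 = 3.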